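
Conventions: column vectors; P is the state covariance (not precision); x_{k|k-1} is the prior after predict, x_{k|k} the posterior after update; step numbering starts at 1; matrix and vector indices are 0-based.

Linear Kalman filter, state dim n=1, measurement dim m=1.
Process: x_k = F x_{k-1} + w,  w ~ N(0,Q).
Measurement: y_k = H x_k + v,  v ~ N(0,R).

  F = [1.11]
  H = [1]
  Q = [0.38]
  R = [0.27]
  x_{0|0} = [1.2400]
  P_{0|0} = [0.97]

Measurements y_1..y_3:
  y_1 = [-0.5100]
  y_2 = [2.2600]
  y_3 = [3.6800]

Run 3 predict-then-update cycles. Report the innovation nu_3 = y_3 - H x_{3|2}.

innov = [1.9799]

step 1: x^-=[1.3764]  P^-=[1.5751]  S=[1.8451]  K=[0.8537]  nu=[-1.8864]  x^+=[-0.2340]  P^+=[0.2305]
step 2: x^-=[-0.2597]  P^-=[0.6640]  S=[0.9340]  K=[0.7109]  nu=[2.5197]  x^+=[1.5316]  P^+=[0.1919]
step 3: x^-=[1.7001]  P^-=[0.6165]  S=[0.8865]  K=[0.6954]  nu=[1.9799]  x^+=[3.0770]  P^+=[0.1878]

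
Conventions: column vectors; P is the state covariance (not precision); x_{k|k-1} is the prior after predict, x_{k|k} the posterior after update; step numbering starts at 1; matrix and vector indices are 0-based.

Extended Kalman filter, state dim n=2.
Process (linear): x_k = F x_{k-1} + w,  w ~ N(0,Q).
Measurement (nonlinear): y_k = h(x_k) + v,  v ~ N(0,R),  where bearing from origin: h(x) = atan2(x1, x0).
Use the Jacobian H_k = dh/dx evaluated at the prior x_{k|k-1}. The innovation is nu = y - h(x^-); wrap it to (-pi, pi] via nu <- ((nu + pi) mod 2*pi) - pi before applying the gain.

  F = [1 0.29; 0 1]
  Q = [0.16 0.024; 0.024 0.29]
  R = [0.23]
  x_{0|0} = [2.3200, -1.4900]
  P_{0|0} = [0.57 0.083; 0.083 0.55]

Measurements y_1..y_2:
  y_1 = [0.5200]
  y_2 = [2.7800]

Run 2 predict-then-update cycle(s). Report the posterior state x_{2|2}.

step 1: x^-=[1.8879, -1.4900]  P^-=[0.8244 0.2665; 0.2665 0.8400]  H_jac=[0.2576 0.3264]  S=[0.4190]  K=[0.7144; 0.8182]  nu=[1.1881]  x^+=[2.7367, -0.5179]  P^+=[0.6105 0.0216; 0.0216 0.5595]
step 2: x^-=[2.5865, -0.5179]  P^-=[0.8301 0.2078; 0.2078 0.8495]  H_jac=[0.0744 0.3717]  S=[0.3635]  K=[0.3825; 0.9113]  nu=[2.9776]  x^+=[3.7256, 2.1957]  P^+=[0.7769 0.0811; 0.0811 0.5476]

x_post = [3.7256, 2.1957]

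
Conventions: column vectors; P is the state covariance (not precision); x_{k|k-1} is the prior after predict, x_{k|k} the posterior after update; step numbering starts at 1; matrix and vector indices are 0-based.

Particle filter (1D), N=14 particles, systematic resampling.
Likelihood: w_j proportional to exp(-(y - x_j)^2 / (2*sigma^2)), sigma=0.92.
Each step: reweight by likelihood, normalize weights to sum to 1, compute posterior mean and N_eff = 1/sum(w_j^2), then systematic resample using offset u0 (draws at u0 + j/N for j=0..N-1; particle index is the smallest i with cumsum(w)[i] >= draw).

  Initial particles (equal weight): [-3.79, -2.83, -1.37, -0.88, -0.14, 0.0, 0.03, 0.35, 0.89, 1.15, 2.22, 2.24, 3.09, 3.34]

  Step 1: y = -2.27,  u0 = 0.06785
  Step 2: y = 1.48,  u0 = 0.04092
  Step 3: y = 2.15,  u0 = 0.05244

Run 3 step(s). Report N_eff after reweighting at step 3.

N_eff = 10.2349

step 1: w=[0.1158, 0.3765, 0.2808, 0.1447, 0.0311, 0.0216, 0.0199, 0.0079, 0.0012, 0.0005, 0.0000, 0.0000, 0.0000, 0.0000]  mean=-2.0158  Neff=3.8926  idx=[0, 1, 1, 1, 1, 1, 2, 2, 2, 2, 3, 3, 4, 7]
step 2: w=[0.0000, 0.0000, 0.0000, 0.0000, 0.0000, 0.0000, 0.0104, 0.0104, 0.0104, 0.0104, 0.0471, 0.0471, 0.2686, 0.5953]  mean=0.0303  Neff=2.3181  idx=[9, 11, 12, 12, 12, 12, 13, 13, 13, 13, 13, 13, 13, 13]
step 3: w=[0.0005, 0.0032, 0.0331, 0.0331, 0.0331, 0.0331, 0.1080, 0.1080, 0.1080, 0.1080, 0.1080, 0.1080, 0.1080, 0.1080]  mean=0.2804  Neff=10.2349  idx=[3, 5, 6, 7, 7, 8, 9, 9, 10, 11, 11, 12, 13, 13]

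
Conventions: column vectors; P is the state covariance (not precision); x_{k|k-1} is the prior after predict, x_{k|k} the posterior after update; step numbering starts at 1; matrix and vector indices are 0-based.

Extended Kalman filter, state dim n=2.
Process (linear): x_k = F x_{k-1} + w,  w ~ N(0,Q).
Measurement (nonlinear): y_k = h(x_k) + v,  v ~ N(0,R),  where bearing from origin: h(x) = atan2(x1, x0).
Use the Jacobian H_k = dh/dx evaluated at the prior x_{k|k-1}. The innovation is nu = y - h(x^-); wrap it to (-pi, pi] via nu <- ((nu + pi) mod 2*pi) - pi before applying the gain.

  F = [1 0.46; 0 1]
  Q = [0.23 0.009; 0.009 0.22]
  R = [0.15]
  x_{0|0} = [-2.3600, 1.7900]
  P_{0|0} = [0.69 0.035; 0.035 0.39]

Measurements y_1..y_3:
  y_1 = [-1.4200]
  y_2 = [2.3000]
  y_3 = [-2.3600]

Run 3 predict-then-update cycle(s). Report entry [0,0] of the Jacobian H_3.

step 1: x^-=[-1.5366, 1.7900]  P^-=[1.0347 0.2234; 0.2234 0.6100]  H_jac=[-0.3216 -0.2761]  S=[0.3432]  K=[-1.1494; -0.7001]  nu=[2.5830]  x^+=[-4.5054, -0.0183]  P^+=[0.5813 -0.0528; -0.0528 0.4418]
step 2: x^-=[-4.5138, -0.0183]  P^-=[0.8563 0.1595; 0.1595 0.6618]  H_jac=[0.0009 -0.2215]  S=[0.1824]  K=[-0.1894; -0.8029]  nu=[-0.8456]  x^+=[-4.3536, 0.6607]  P^+=[0.8497 0.1317; 0.1317 0.5442]
step 3: x^-=[-4.0497, 0.6607]  P^-=[1.3160 0.3910; 0.3910 0.7642]  H_jac=[-0.0392 -0.2405]  S=[0.2036]  K=[-0.7155; -0.9781]  nu=[0.9433]  x^+=[-4.7247, -0.2619]  P^+=[1.2118 0.2485; 0.2485 0.5694]

H_jac[0,0] = -0.0392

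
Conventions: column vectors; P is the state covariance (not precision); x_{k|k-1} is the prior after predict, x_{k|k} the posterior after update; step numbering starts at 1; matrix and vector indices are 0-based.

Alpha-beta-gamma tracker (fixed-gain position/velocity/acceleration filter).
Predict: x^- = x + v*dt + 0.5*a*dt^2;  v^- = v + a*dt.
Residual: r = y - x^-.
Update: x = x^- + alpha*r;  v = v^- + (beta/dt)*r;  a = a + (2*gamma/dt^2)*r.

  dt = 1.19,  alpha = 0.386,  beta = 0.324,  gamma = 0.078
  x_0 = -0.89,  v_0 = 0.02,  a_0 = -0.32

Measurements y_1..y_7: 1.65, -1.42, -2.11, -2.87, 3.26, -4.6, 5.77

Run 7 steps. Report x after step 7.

x_post = 0.5941

step 1: x_pred=-1.0928  r=2.7428  x^+=-0.0341  v^+=0.3860  a^+=-0.0179
step 2: x_pred=0.4126  r=-1.8326  x^+=-0.2948  v^+=-0.1342  a^+=-0.2197
step 3: x_pred=-0.6101  r=-1.4999  x^+=-1.1891  v^+=-0.8041  a^+=-0.3850
step 4: x_pred=-2.4185  r=-0.4515  x^+=-2.5928  v^+=-1.3851  a^+=-0.4347
step 5: x_pred=-4.5489  r=7.8089  x^+=-1.5346  v^+=0.2237  a^+=0.4255
step 6: x_pred=-0.9672  r=-3.6328  x^+=-2.3694  v^+=-0.2590  a^+=0.0253
step 7: x_pred=-2.6597  r=8.4297  x^+=0.5941  v^+=2.0663  a^+=0.9540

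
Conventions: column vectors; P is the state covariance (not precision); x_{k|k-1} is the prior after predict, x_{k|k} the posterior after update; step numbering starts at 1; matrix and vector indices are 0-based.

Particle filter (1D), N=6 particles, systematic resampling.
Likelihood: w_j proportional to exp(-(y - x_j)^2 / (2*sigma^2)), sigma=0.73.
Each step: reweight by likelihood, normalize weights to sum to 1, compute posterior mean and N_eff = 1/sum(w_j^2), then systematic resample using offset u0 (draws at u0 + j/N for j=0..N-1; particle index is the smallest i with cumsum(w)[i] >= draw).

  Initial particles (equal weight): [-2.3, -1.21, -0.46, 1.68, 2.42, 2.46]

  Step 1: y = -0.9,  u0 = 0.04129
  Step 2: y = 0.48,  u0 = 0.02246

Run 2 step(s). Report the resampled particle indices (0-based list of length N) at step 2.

step 1: w=[0.0833, 0.4788, 0.4369, 0.0010, 0.0000, 0.0000]  mean=-0.9701  Neff=2.3417  idx=[0, 1, 1, 1, 2, 2]
step 2: w=[0.0007, 0.0635, 0.0635, 0.0635, 0.4044, 0.4044]  mean=-0.6042  Neff=2.9487  idx=[1, 3, 4, 4, 5, 5]

resampled_idx = [1, 3, 4, 4, 5, 5]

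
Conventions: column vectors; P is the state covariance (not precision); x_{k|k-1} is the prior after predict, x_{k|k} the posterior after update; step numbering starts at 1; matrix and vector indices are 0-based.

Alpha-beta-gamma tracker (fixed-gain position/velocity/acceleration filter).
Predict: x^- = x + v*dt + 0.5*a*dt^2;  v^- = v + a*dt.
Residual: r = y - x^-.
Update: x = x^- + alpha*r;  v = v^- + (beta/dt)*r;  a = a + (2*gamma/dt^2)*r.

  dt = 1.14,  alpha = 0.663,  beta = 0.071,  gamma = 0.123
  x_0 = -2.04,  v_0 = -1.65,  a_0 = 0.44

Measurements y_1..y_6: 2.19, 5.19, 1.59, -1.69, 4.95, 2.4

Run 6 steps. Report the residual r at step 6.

resid = -7.5461

step 1: x_pred=-3.6351  r=5.8251  x^+=0.2269  v^+=-0.7856  a^+=1.5426
step 2: x_pred=0.3337  r=4.8563  x^+=3.5534  v^+=1.2754  a^+=2.4619
step 3: x_pred=6.6072  r=-5.0172  x^+=3.2808  v^+=3.7695  a^+=1.5122
step 4: x_pred=8.5606  r=-10.2506  x^+=1.7645  v^+=4.8549  a^+=-0.4282
step 5: x_pred=7.0209  r=-2.0709  x^+=5.6479  v^+=4.2379  a^+=-0.8201
step 6: x_pred=9.9461  r=-7.5461  x^+=4.9430  v^+=2.8329  a^+=-2.2485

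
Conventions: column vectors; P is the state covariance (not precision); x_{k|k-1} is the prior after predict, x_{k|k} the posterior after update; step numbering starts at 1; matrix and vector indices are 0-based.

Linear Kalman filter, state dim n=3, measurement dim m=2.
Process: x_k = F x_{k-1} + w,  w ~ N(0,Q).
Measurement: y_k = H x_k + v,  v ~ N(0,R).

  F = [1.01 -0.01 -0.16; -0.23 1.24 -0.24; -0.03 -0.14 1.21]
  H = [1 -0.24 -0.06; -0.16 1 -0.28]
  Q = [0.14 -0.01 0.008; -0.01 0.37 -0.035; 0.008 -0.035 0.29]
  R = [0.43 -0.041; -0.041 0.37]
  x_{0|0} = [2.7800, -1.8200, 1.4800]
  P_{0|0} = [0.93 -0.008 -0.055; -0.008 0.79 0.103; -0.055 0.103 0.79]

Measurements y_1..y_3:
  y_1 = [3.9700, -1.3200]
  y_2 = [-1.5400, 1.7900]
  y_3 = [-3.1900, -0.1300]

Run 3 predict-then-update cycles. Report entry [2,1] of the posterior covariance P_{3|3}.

P_post[2,1] = 0.2481

step 1: x^-=[2.5892, -3.2514, 1.9622]  P^-=[1.1273 -0.2244 -0.2373; -0.2244 1.6166 -0.2222; -0.2373 -0.2222 1.4320]  S=[1.7853 -0.7558; -0.7558 2.3027]  K=[0.7053 0.0846; -0.0236 0.7369; -0.3005 -0.3528]  nu=[0.7182, 2.8951]  x^+=[3.3406, -1.1349, 0.7251]  P^+=[0.3127 0.0531 0.0026; 0.0531 0.3389 0.2027; 0.0026 0.2027 1.1445]
step 2: x^-=[3.2693, -2.3497, 0.9361]  P^-=[0.4871 -0.0165 -0.2248; -0.0165 0.8229 -0.1141; -0.2248 -0.1141 1.9041]  S=[1.0030 -0.2416; -0.2416 1.4036]  K=[0.5192 0.0669; -0.0619 0.6002; -0.4337 -0.5101]  nu=[-5.3171, 4.9249]  x^+=[0.8384, 0.9357, 0.7296]  P^+=[0.2273 0.0337 -0.0221; 0.0337 0.2954 0.2335; -0.0221 0.2335 1.4571]
step 3: x^-=[0.7207, 0.7923, 0.7266]  P^-=[0.4164 -0.0095 -0.3100; -0.0095 0.7595 -0.1439; -0.3100 -0.1439 2.3521]  S=[0.9362 -0.1775; -0.1775 1.3804]  K=[0.4802 0.0695; -0.0877 0.5692; -0.5621 -0.6176]  nu=[-3.6770, -0.6035]  x^+=[-1.0869, 0.7714, 3.1662]  P^+=[0.2057 0.0228 -0.0576; 0.0228 0.2873 0.2481; -0.0576 0.2481 1.6530]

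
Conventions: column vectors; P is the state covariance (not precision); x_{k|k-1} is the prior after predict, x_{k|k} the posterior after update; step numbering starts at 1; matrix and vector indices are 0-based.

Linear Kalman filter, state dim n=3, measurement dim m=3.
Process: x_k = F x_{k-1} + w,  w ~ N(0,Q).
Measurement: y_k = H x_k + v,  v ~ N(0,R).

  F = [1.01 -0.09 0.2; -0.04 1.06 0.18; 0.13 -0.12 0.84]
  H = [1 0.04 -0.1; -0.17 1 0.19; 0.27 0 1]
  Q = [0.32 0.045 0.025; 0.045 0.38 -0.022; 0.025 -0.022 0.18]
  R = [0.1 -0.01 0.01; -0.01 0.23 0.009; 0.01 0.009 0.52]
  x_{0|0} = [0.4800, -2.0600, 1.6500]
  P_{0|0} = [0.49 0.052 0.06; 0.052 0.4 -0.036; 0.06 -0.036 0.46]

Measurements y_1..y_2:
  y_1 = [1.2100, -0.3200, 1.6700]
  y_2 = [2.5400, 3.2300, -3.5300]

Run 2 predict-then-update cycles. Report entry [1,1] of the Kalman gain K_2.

K[1,1] = 0.7095

step 1: x^-=[1.0002, -1.9058, 1.6956]  P^-=[0.8576 0.0628 0.2201; 0.0628 0.8261 -0.0303; 0.2201 -0.0303 0.5374]  S=[0.9255 -0.0222 0.4014; -0.0222 1.0532 0.0322; 0.4014 0.0322 1.2387]  K=[0.8687 -0.0233 0.0837; 0.1616 0.7747 -0.0833; -0.0348 0.0168 0.4926]  nu=[0.4556, 1.4337, -0.2957]  x^+=[1.3378, -0.6968, 1.5582]  P^+=[0.0908 -0.0031 0.0275; -0.0031 0.1817 -0.0339; 0.0275 -0.0339 0.2485]
step 2: x^-=[1.7255, -0.5117, 1.5664]  P^-=[0.4369 0.0278 0.1085; 0.0278 0.5793 -0.0382; 0.1085 -0.0382 0.3725]  S=[0.5224 -0.0146 0.1950; -0.0146 0.8044 0.0161; 0.1950 0.0161 0.9829]  K=[0.7896 -0.0193 0.0740; 0.1519 0.7095 -0.0730; -0.0204 0.0089 0.4126]  nu=[0.9916, 3.7374, -5.5623]  x^+=[2.0244, 2.6969, -0.7157]  P^+=[0.0824 -0.0022 0.0240; -0.0022 0.1662 -0.0295; 0.0240 -0.0295 0.2080]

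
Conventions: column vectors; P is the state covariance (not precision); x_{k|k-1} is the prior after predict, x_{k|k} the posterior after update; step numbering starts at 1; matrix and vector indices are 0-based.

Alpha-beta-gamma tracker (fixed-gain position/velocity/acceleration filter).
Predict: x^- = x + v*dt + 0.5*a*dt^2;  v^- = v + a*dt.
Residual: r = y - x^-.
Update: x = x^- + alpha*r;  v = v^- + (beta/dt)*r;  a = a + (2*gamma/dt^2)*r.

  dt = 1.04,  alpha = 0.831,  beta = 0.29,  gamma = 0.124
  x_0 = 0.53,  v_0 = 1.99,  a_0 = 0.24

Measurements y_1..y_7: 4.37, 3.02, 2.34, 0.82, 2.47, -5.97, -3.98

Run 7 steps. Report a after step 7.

a_post = -0.6377

step 1: x_pred=2.7294  r=1.6406  x^+=4.0927  v^+=2.6971  a^+=0.6162
step 2: x_pred=7.2309  r=-4.2109  x^+=3.7316  v^+=2.1637  a^+=-0.3493
step 3: x_pred=5.7930  r=-3.4530  x^+=2.9236  v^+=0.8375  a^+=-1.1411
step 4: x_pred=3.1775  r=-2.3575  x^+=1.2184  v^+=-1.0066  a^+=-1.6816
step 5: x_pred=-0.7378  r=3.2078  x^+=1.9279  v^+=-1.8610  a^+=-0.9461
step 6: x_pred=-0.5192  r=-5.4508  x^+=-5.0488  v^+=-4.3649  a^+=-2.1959
step 7: x_pred=-10.7758  r=6.7958  x^+=-5.1285  v^+=-4.7536  a^+=-0.6377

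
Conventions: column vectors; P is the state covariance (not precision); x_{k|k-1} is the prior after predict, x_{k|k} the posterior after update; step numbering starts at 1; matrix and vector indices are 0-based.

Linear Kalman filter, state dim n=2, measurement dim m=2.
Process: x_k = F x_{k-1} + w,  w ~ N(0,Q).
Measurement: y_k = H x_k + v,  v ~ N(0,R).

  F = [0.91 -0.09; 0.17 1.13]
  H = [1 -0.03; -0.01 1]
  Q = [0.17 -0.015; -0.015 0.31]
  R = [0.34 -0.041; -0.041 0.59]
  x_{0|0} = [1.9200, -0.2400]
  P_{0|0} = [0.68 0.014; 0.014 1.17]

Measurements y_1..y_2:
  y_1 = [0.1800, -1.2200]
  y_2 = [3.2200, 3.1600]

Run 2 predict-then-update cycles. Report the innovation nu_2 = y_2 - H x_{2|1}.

step 1: x^-=[1.7688, 0.0552]  P^-=[0.7403 -0.0146; -0.0146 1.8290]  S=[1.0828 -0.1179; -0.1179 2.4194]  K=[0.6867 0.0244; 0.0182 0.7569]  nu=[-1.5871, -1.2575]  x^+=[0.6482, -0.9256]  P^+=[0.2321 -0.0115; -0.0115 0.4457]
step 2: x^-=[0.6732, -0.9357]  P^-=[0.3677 -0.0360; -0.0360 0.8815]  S=[0.7107 -0.1072; -0.1072 1.4722]  K=[0.5206 0.0109; 0.0024 0.5992]  nu=[2.5187, 4.1025]  x^+=[2.0292, 1.5284]  P^+=[0.1762 -0.0131; -0.0131 0.3533]

innov = [2.5187, 4.1025]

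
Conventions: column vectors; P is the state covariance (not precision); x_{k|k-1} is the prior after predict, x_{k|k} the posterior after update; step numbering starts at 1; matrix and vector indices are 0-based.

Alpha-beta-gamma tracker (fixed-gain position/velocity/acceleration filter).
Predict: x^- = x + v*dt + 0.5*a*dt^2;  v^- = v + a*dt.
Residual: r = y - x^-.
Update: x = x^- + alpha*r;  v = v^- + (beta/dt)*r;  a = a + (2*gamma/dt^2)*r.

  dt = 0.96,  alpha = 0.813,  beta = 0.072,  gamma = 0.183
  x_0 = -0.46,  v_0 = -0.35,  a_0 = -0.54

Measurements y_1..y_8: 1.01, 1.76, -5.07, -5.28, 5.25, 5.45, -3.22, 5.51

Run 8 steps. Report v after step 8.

step 1: x_pred=-1.0448  r=2.0548  x^+=0.6257  v^+=-0.7143  a^+=0.2760
step 2: x_pred=0.0672  r=1.6928  x^+=1.4435  v^+=-0.3223  a^+=0.9483
step 3: x_pred=1.5710  r=-6.6410  x^+=-3.8281  v^+=0.0900  a^+=-1.6891
step 4: x_pred=-4.5201  r=-0.7599  x^+=-5.1379  v^+=-1.5885  a^+=-1.9909
step 5: x_pred=-7.5803  r=12.8303  x^+=2.8507  v^+=-2.5375  a^+=3.1045
step 6: x_pred=1.8453  r=3.6047  x^+=4.7759  v^+=0.7132  a^+=4.5360
step 7: x_pred=7.5508  r=-10.7708  x^+=-1.2059  v^+=4.2600  a^+=0.2586
step 8: x_pred=3.0029  r=2.5071  x^+=5.0412  v^+=4.6963  a^+=1.2543

v_post = 4.6963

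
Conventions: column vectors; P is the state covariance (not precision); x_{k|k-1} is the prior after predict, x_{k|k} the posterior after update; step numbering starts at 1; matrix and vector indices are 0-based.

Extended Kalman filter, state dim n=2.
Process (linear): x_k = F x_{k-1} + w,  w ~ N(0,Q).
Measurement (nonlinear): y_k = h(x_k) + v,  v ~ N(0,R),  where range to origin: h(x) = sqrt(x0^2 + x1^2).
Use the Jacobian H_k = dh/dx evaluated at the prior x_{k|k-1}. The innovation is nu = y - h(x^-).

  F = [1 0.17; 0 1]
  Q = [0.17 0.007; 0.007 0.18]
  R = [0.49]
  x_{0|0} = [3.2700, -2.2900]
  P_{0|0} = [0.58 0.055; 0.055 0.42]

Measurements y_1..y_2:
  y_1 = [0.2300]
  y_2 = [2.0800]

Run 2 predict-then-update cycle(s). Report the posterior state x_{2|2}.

x_post = [0.9932, -1.5897]

step 1: x^-=[2.8807, -2.2900]  P^-=[0.7808 0.1334; 0.1334 0.6000]  H_jac=[0.7828 -0.6223]  S=[1.0708]  K=[0.4933; -0.2511]  nu=[-3.4500]  x^+=[1.1789, -1.4235]  P^+=[0.5203 0.2661; 0.2661 0.5325]
step 2: x^-=[0.9369, -1.4235]  P^-=[0.7961 0.3636; 0.3636 0.7125]  H_jac=[0.5498 -0.8353]  S=[0.8938]  K=[0.1499; -0.4422]  nu=[0.3758]  x^+=[0.9932, -1.5897]  P^+=[0.7760 0.4228; 0.4228 0.5377]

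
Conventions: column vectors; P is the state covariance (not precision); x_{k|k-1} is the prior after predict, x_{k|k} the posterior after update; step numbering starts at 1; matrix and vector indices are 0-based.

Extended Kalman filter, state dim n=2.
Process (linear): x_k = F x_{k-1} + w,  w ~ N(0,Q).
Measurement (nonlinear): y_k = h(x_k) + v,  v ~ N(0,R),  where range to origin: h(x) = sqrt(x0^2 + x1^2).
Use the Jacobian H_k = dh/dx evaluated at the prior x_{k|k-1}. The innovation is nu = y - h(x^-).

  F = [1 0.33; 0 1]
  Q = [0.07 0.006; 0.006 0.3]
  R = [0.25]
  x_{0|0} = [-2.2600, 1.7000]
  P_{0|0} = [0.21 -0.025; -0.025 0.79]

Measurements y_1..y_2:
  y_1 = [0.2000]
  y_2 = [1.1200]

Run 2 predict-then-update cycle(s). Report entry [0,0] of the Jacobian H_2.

step 1: x^-=[-1.6990, 1.7000]  P^-=[0.3495 0.2417; 0.2417 1.0900]  H_jac=[-0.7069 0.7073]  S=[0.7283]  K=[-0.1045; 0.8240]  nu=[-2.2035]  x^+=[-1.4687, -0.1157]  P^+=[0.3416 0.3044; 0.3044 0.5955]
step 2: x^-=[-1.5069, -0.1157]  P^-=[0.6773 0.5069; 0.5069 0.8955]  H_jac=[-0.9971 -0.0765]  S=[1.0060]  K=[-0.7099; -0.5706]  nu=[-0.3913]  x^+=[-1.2291, 0.1076]  P^+=[0.1704 0.0995; 0.0995 0.5680]

H_jac[0,0] = -0.9971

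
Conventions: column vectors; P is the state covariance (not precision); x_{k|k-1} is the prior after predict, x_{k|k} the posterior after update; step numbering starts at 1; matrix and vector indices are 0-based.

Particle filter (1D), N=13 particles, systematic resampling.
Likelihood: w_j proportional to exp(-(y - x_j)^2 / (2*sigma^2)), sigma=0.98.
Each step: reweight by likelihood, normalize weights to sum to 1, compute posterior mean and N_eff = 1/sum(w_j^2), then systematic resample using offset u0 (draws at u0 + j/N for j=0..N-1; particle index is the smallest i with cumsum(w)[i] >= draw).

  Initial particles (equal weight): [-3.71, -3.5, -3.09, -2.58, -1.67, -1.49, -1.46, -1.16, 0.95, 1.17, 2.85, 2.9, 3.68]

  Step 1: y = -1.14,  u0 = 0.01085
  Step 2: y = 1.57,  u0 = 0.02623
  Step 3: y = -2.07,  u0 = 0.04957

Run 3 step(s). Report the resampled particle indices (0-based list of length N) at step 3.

resampled_idx = [0, 1, 2, 3, 3, 4, 5, 6, 7, 9, 10, 11, 12]

step 1: w=[0.0072, 0.0123, 0.0308, 0.0758, 0.1928, 0.2094, 0.2116, 0.2231, 0.0230, 0.0139, 0.0001, 0.0000, 0.0000]  mean=-1.5239  Neff=5.4581  idx=[1, 3, 4, 4, 4, 5, 5, 6, 6, 6, 7, 7, 7]
step 2: w=[0.0000, 0.0011, 0.0367, 0.0367, 0.0367, 0.0663, 0.0663, 0.0729, 0.0729, 0.0729, 0.1792, 0.1792, 0.1792]  mean=-1.3271  Neff=7.9946  idx=[2, 4, 6, 7, 8, 9, 10, 10, 10, 11, 11, 12, 12]
step 3: w=[0.0949, 0.0949, 0.0865, 0.0849, 0.0849, 0.0849, 0.0670, 0.0670, 0.0670, 0.0670, 0.0670, 0.0670, 0.0670]  mean=-1.3618  Neff=12.7320  idx=[0, 1, 2, 3, 3, 4, 5, 6, 7, 9, 10, 11, 12]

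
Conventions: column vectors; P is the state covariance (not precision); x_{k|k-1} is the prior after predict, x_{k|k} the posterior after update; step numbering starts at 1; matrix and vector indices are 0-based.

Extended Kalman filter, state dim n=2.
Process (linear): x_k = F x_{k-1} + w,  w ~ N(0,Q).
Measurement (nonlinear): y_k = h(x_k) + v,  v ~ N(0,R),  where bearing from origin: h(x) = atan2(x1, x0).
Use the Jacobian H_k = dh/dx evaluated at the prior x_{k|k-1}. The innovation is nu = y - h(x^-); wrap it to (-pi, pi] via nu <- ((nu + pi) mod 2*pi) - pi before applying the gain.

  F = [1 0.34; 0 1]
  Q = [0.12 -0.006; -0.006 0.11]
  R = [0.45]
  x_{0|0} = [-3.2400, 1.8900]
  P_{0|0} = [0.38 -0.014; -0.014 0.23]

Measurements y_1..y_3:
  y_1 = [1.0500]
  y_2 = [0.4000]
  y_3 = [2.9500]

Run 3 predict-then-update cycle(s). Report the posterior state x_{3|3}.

x_post = [-0.6354, 2.4351]

step 1: x^-=[-2.5974, 1.8900]  P^-=[0.5171 0.0582; 0.0582 0.3400]  H_jac=[-0.1832 -0.2517]  S=[0.4943]  K=[-0.2213; -0.1947]  nu=[-1.4625]  x^+=[-2.2738, 2.1748]  P^+=[0.4929 0.0369; 0.0369 0.3213]
step 2: x^-=[-1.5344, 2.1748]  P^-=[0.6751 0.1401; 0.1401 0.4313]  H_jac=[-0.3070 -0.2166]  S=[0.5525]  K=[-0.4301; -0.2469]  nu=[-1.7852]  x^+=[-0.7666, 2.6156]  P^+=[0.5729 0.0815; 0.0815 0.3976]
step 3: x^-=[0.1227, 2.6156]  P^-=[0.7943 0.2106; 0.2106 0.5076]  H_jac=[-0.3815 0.0179]  S=[0.5629]  K=[-0.5316; -0.1266]  nu=[1.4261]  x^+=[-0.6354, 2.4351]  P^+=[0.6352 0.1727; 0.1727 0.4985]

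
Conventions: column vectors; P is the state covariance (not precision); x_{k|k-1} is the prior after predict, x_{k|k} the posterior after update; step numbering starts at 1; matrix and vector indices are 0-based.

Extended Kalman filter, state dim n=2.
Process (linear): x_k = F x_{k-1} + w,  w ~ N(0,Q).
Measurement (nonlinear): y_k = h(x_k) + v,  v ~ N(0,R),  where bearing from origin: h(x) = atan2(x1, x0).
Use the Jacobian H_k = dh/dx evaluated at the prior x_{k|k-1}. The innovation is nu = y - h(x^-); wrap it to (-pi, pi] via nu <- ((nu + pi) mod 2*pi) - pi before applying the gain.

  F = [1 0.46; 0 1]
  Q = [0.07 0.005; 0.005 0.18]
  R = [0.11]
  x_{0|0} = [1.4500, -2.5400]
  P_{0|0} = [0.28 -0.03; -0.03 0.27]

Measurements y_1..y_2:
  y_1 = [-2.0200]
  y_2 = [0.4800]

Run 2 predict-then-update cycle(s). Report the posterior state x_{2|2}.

x_post = [0.1720, -3.1340]

step 1: x^-=[0.2816, -2.5400]  P^-=[0.3795 0.0992; 0.0992 0.4500]  H_jac=[0.3889 0.0431]  S=[0.1716]  K=[0.8853; 0.3380]  nu=[-0.5596]  x^+=[-0.2138, -2.7291]  P^+=[0.2451 0.0479; 0.0479 0.4304]
step 2: x^-=[-1.4692, -2.7291]  P^-=[0.4502 0.2509; 0.2509 0.6104]  H_jac=[0.2841 -0.1529]  S=[0.1388]  K=[0.6450; -0.1591]  nu=[2.5446]  x^+=[0.1720, -3.1340]  P^+=[0.3924 0.2651; 0.2651 0.6069]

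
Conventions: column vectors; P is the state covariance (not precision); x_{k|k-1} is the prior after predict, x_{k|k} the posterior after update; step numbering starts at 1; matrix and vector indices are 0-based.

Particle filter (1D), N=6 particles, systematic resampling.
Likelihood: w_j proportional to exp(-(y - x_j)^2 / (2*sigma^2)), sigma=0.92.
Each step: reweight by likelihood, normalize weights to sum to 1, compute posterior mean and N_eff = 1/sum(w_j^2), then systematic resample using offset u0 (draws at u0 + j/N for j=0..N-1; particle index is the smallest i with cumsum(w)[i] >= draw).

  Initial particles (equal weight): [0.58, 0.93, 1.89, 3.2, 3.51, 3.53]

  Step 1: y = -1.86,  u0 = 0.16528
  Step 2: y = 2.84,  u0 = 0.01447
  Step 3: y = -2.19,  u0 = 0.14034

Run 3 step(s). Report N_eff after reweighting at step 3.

step 1: w=[0.7421, 0.2517, 0.0062, 0.0000, 0.0000, 0.0000]  mean=0.6762  Neff=1.6283  idx=[0, 0, 0, 0, 1, 2]
step 2: w=[0.0545, 0.0545, 0.0545, 0.0545, 0.1290, 0.6531]  mean=1.4807  Neff=2.1975  idx=[0, 3, 5, 5, 5, 5]
step 3: w=[0.4951, 0.4951, 0.0025, 0.0025, 0.0025, 0.0025]  mean=0.5929  Neff=2.0400  idx=[0, 0, 0, 1, 1, 1]

N_eff = 2.0400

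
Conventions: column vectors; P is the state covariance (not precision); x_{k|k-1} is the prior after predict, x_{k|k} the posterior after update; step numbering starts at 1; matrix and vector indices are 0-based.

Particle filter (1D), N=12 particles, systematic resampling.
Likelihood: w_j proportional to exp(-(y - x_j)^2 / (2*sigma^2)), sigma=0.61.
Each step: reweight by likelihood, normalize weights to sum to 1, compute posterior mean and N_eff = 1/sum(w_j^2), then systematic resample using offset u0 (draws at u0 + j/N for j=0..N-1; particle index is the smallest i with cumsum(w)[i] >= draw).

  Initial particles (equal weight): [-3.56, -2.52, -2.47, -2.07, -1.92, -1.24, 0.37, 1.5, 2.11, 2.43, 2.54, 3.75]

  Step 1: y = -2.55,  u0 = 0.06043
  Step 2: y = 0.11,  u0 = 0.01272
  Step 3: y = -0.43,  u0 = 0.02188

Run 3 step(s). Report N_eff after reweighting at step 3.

N_eff = 10.3583

step 1: w=[0.0693, 0.2726, 0.2706, 0.2002, 0.1601, 0.0272, 0.0000, 0.0000, 0.0000, 0.0000, 0.0000, 0.0000]  mean=-2.3575  Neff=4.5708  idx=[0, 1, 1, 1, 2, 2, 2, 3, 3, 3, 4, 5]
step 2: w=[0.0000, 0.0010, 0.0010, 0.0010, 0.0014, 0.0014, 0.0014, 0.0175, 0.0175, 0.0175, 0.0410, 0.8994]  mean=-1.3202  Neff=1.2322  idx=[7, 10, 11, 11, 11, 11, 11, 11, 11, 11, 11, 11]
step 3: w=[0.0064, 0.0120, 0.0982, 0.0982, 0.0982, 0.0982, 0.0982, 0.0982, 0.0982, 0.0982, 0.0982, 0.0982]  mean=-1.2535  Neff=10.3583  idx=[2, 2, 3, 4, 5, 6, 7, 7, 8, 9, 10, 11]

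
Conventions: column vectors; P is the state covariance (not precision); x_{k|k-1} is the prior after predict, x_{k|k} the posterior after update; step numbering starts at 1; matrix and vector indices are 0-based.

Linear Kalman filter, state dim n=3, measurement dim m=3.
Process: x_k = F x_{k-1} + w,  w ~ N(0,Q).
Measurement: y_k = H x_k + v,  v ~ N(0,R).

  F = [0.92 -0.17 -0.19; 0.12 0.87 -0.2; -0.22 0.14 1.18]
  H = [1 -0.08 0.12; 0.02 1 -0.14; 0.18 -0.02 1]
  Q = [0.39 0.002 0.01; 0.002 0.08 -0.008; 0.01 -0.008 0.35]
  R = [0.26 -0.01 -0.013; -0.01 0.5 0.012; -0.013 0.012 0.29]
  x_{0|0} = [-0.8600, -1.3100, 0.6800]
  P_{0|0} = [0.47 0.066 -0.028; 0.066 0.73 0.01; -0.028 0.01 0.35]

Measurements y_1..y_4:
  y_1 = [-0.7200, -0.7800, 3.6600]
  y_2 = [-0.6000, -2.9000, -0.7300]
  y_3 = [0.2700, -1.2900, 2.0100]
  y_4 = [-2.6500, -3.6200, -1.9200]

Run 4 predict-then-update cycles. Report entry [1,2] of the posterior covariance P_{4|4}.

P_post[1,2] = 0.0015

step 1: x^-=[-0.6977, -1.3789, 0.8082]  P^-=[0.8113 0.0152 -0.2038; 0.0152 0.6649 -0.0208; -0.2038 -0.0208 0.8882]  S=[1.0374 -0.0214 0.0336; -0.0214 1.1903 -0.1398; 0.0336 -0.1398 1.1321]  K=[0.7606 0.0562 -0.0670; -0.0288 0.5659 0.0430; -0.1173 -0.0393 0.7512]  nu=[-0.2296, 0.7260, 2.9498]  x^+=[-1.0292, -0.8346, 3.0224]  P^+=[0.2065 0.0064 -0.0657; 0.0064 0.2870 0.0242; -0.0657 0.0242 0.2312]
step 2: x^-=[-1.3792, -1.4540, 3.6760]  P^-=[0.6039 0.0065 -0.1689; 0.0065 0.3055 -0.0222; -0.1689 -0.0222 0.7292]  S=[0.8352 -0.0078 0.0127; -0.0078 0.8275 -0.1142; 0.0127 -0.1142 0.9790]  K=[0.6996 0.0486 -0.0651; -0.0214 0.3752 0.0164; -0.1067 -0.0574 0.7090]  nu=[0.2218, -0.9037, -4.1868]  x^+=[-0.9955, -1.8664, 0.7357]  P^+=[0.1900 0.0041 -0.0615; 0.0041 0.1897 0.0126; -0.0615 0.0126 0.2176]
step 3: x^-=[-0.7384, -1.8904, 0.8259]  P^-=[0.5852 0.0175 -0.1533; 0.0175 0.2344 -0.0408; -0.1533 -0.0408 0.7018]  S=[0.8180 0.0043 0.0231; 0.0043 0.7614 -0.1259; 0.0231 -0.1259 0.9572]  K=[0.6926 0.0526 -0.0602; -0.0092 0.3155 -0.0026; -0.0998 -0.0707 0.6983]  nu=[0.7581, 0.7308, 1.2792]  x^+=[-0.2520, -1.6701, 1.5919]  P^+=[0.1880 0.0066 -0.0596; 0.0066 0.1584 0.0051; -0.0596 0.0051 0.2138]
step 4: x^-=[-0.2504, -1.8016, 1.7001]  P^-=[0.5805 0.0242 -0.1470; 0.0242 0.2136 -0.0512; -0.1470 -0.0512 0.6921]  S=[0.8137 0.0106 0.0281; 0.0106 0.7435 -0.1333; 0.0281 -0.1333 0.9500]  K=[0.6907 0.0557 -0.0579; -0.0022 0.2954 -0.0123; -0.0965 -0.0774 0.6938]  nu=[-2.7478, -1.5754, -3.6110]  x^+=[-2.0269, -2.2165, -0.4182]  P^+=[0.1875 0.0083 -0.0587; 0.0083 0.1476 0.0015; -0.0587 0.0015 0.2121]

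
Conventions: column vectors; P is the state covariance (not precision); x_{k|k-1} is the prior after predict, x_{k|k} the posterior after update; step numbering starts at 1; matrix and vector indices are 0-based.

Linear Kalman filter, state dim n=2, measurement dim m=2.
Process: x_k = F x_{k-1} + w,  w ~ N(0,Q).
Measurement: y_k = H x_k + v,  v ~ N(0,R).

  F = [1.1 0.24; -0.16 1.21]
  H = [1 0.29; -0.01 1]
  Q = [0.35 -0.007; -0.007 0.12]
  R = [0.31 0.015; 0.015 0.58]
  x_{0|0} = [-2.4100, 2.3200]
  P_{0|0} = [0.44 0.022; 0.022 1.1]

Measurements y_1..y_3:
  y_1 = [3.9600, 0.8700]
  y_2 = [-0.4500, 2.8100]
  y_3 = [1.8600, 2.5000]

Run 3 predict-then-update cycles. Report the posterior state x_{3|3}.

step 1: x^-=[-2.0942, 3.1928]  P^-=[0.9574 0.2634; 0.2634 1.7333]  S=[1.5659 0.7707; 0.7707 2.3081]  K=[0.7252 -0.1322; 0.1438 0.7018]  nu=[5.1283, -2.3437]  x^+=[1.9348, 2.2854]  P^+=[0.2412 -0.0634; -0.0634 0.4086]
step 2: x^-=[2.6768, 2.4558]  P^-=[0.6319 -0.0127; -0.0127 0.7489]  S=[0.9975 0.2132; 0.2132 1.3292]  K=[0.6553 -0.1194; 0.0875 0.5495]  nu=[-3.8389, 0.3810]  x^+=[0.1155, 2.3291]  P^+=[0.2180 -0.0573; -0.0573 0.3194]
step 3: x^-=[0.6861, 2.7997]  P^-=[0.6019 -0.0266; -0.0266 0.6154]  S=[0.9482 0.1609; 0.1609 1.1960]  K=[0.6460 -0.1142; 0.0745 0.5048]  nu=[0.3620, -0.2929]  x^+=[0.9534, 2.6789]  P^+=[0.2143 -0.0544; -0.0544 0.2933]

x_post = [0.9534, 2.6789]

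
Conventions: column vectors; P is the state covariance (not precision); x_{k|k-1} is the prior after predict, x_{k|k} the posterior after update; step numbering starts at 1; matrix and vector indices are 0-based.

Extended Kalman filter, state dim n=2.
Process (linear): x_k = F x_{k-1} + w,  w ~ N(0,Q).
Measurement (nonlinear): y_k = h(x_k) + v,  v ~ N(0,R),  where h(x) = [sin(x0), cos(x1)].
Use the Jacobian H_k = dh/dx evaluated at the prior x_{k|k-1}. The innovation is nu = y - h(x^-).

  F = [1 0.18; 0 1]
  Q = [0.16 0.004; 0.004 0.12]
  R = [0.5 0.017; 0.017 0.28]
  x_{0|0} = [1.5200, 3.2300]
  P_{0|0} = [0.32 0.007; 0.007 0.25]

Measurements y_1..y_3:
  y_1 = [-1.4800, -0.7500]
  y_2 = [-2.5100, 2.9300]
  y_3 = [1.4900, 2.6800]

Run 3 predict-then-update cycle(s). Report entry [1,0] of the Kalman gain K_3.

step 1: x^-=[2.1014, 3.2300]  P^-=[0.4906 0.0560; 0.0560 0.3700]  H_jac=[-0.5061 0.0000; 0.0000 0.0883]  S=[0.6256 0.0145; 0.0145 0.2829]  K=[-0.3977 0.0379; -0.0480 0.1179]  nu=[-2.3425, 0.2461]  x^+=[3.0424, 3.3715]  P^+=[0.3917 0.0435; 0.0435 0.3648]
step 2: x^-=[3.6492, 3.3715]  P^-=[0.5792 0.1132; 0.1132 0.4848]  H_jac=[-0.8739 0.0000; 0.0000 0.2279]  S=[0.9423 -0.0055; -0.0055 0.3052]  K=[-0.5367 0.0748; -0.1028 0.3602]  nu=[-2.0239, 3.9037]  x^+=[5.0273, 4.9857]  P^+=[0.3056 0.0518; 0.0518 0.4348]
step 3: x^-=[5.9247, 4.9857]  P^-=[0.4984 0.1341; 0.1341 0.5548]  H_jac=[0.9364 0.0000; 0.0000 0.9629]  S=[0.9370 0.1379; 0.1379 0.7944]  K=[0.4866 0.0781; 0.0360 0.6663]  nu=[1.8408, 2.4101]  x^+=[7.0085, 6.6576]  P^+=[0.2612 0.0313; 0.0313 0.1944]

K[1,0] = 0.0360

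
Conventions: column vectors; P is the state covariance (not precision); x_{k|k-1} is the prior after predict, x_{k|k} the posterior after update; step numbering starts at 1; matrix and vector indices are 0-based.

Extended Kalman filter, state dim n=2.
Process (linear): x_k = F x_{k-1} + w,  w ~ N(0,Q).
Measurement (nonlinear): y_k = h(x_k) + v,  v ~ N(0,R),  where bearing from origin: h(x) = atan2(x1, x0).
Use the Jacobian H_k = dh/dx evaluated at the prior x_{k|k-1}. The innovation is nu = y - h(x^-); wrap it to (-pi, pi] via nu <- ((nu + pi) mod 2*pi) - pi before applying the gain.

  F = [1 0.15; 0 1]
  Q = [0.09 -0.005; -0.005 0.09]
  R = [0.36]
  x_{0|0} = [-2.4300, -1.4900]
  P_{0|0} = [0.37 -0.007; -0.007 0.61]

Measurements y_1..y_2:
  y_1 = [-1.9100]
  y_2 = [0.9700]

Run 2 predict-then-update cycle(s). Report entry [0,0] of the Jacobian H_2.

H_jac[0,0] = 0.1600

step 1: x^-=[-2.6535, -1.4900]  P^-=[0.4716 0.0795; 0.0795 0.7000]  H_jac=[0.1609 -0.2865]  S=[0.4223]  K=[0.1257; -0.4446]  nu=[0.7199]  x^+=[-2.5630, -1.8101]  P^+=[0.4649 0.1031; 0.1031 0.6165]
step 2: x^-=[-2.8345, -1.8101]  P^-=[0.5998 0.1906; 0.1906 0.7065]  H_jac=[0.1600 -0.2506]  S=[0.4044]  K=[0.1192; -0.3624]  nu=[-2.7399]  x^+=[-3.1612, -0.8173]  P^+=[0.5940 0.2081; 0.2081 0.6534]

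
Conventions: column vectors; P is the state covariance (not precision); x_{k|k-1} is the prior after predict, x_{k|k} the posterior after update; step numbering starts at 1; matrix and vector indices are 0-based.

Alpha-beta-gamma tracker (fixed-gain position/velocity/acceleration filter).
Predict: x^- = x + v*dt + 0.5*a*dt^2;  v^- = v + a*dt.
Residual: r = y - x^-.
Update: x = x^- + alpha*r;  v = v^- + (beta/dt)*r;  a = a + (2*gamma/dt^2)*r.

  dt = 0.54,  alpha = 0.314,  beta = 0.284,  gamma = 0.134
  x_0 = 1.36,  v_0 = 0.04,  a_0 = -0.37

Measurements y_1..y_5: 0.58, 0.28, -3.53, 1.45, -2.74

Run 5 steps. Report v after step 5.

v_post = -2.1590

step 1: x_pred=1.3277  r=-0.7477  x^+=1.0929  v^+=-0.5530  a^+=-1.0571
step 2: x_pred=0.6401  r=-0.3601  x^+=0.5271  v^+=-1.3133  a^+=-1.3881
step 3: x_pred=-0.3845  r=-3.1455  x^+=-1.3722  v^+=-3.7172  a^+=-4.2791
step 4: x_pred=-4.0033  r=5.4533  x^+=-2.2910  v^+=-3.1598  a^+=0.7329
step 5: x_pred=-3.8904  r=1.1504  x^+=-3.5292  v^+=-2.1590  a^+=1.7902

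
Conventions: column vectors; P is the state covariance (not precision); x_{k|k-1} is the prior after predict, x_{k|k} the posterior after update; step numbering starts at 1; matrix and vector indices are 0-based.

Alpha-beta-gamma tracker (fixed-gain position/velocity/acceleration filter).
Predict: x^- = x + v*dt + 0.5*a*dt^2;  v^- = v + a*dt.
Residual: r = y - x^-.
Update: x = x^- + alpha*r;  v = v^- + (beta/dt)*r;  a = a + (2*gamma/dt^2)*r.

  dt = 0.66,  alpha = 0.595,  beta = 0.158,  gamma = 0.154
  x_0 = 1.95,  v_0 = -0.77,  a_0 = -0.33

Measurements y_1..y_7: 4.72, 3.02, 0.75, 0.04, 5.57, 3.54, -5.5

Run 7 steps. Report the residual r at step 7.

resid = -8.9998

step 1: x_pred=1.3699  r=3.3501  x^+=3.3632  v^+=-0.1858  a^+=2.0387
step 2: x_pred=3.6846  r=-0.6646  x^+=3.2892  v^+=1.0006  a^+=1.5688
step 3: x_pred=4.2913  r=-3.5413  x^+=2.1842  v^+=1.1883  a^+=-0.9351
step 4: x_pred=2.7648  r=-2.7248  x^+=1.1436  v^+=-0.0812  a^+=-2.8618
step 5: x_pred=0.4667  r=5.1033  x^+=3.5032  v^+=-0.7483  a^+=0.7466
step 6: x_pred=3.1719  r=0.3681  x^+=3.3909  v^+=-0.1674  a^+=1.0069
step 7: x_pred=3.4998  r=-8.9998  x^+=-1.8551  v^+=-1.6573  a^+=-5.3566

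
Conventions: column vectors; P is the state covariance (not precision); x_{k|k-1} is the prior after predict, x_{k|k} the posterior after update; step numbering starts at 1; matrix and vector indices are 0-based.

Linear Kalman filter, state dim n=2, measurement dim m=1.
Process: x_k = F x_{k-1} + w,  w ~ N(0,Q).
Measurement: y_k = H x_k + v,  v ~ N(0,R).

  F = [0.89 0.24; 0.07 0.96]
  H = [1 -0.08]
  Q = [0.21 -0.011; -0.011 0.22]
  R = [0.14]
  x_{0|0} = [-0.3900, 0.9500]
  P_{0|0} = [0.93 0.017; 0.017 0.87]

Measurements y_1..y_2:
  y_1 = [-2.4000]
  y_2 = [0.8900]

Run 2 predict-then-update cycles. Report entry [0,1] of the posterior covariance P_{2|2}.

P_post[0,1] = 0.1459

step 1: x^-=[-0.1191, 0.8847]  P^-=[1.0040 0.2622; 0.2622 1.0286]  S=[1.1087]  K=[0.8867; 0.1623]  nu=[-2.2101]  x^+=[-2.0788, 0.5261]  P^+=[0.1324 0.1027; 0.1027 0.9994]
step 2: x^-=[-1.7239, 0.3595]  P^-=[0.4163 0.3170; 0.3170 1.1555]  S=[0.5129]  K=[0.7621; 0.4377]  nu=[2.6427]  x^+=[0.2900, 1.5162]  P^+=[0.1184 0.1459; 0.1459 1.0573]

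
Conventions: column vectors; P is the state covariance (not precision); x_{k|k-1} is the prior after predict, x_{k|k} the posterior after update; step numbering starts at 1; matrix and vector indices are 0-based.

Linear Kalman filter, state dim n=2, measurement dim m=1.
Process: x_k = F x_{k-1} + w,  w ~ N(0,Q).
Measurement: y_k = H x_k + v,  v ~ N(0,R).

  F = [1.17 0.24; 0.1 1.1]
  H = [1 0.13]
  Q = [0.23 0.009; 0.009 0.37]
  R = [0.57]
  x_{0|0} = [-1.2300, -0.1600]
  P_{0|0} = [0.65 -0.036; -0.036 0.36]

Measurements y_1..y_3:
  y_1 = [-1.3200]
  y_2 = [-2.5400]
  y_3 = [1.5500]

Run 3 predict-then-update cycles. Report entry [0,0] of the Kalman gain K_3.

step 1: x^-=[-1.4775, -0.2990]  P^-=[1.1203 0.1329; 0.1329 0.8042]  S=[1.7384]  K=[0.6544; 0.1366]  nu=[0.1964]  x^+=[-1.3490, -0.2722]  P^+=[0.3759 -0.0225; -0.0225 0.7718]
step 2: x^-=[-1.6437, -0.4343]  P^-=[0.7764 0.2273; 0.2273 1.3026]  S=[1.4275]  K=[0.5646; 0.2778]  nu=[-0.8399]  x^+=[-2.1178, -0.6676]  P^+=[0.3214 0.0033; 0.0033 1.1924]
step 3: x^-=[-2.6381, -0.9462]  P^-=[0.7405 0.3658; 0.3658 1.8168]  S=[1.4363]  K=[0.5487; 0.4191]  nu=[4.3111]  x^+=[-0.2728, 0.8607]  P^+=[0.3081 0.0355; 0.0355 1.5645]

K[0,0] = 0.5487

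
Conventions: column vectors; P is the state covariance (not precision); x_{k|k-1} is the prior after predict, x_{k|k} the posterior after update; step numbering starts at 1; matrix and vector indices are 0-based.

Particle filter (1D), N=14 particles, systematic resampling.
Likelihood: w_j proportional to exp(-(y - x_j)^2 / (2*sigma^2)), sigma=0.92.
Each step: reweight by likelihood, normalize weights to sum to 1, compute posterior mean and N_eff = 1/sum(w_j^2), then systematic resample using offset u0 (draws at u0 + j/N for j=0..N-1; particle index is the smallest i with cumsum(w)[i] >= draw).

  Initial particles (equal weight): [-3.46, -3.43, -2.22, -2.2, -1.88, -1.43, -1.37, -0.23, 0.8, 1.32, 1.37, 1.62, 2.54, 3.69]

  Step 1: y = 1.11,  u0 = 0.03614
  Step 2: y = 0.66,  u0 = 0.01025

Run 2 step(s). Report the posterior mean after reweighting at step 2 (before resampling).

step 1: w=[0.0000, 0.0000, 0.0003, 0.0003, 0.0011, 0.0050, 0.0059, 0.0776, 0.2119, 0.2185, 0.2155, 0.1923, 0.0670, 0.0044]  mean=1.2145  Neff=5.3567  idx=[7, 8, 8, 8, 9, 9, 9, 10, 10, 10, 11, 11, 11, 12]
step 2: w=[0.0626, 0.0988, 0.0988, 0.0988, 0.0773, 0.0773, 0.0773, 0.0742, 0.0742, 0.0742, 0.0580, 0.0580, 0.0580, 0.0124]  mean=1.1472  Neff=12.8353  idx=[0, 1, 1, 2, 3, 4, 5, 5, 6, 7, 8, 9, 10, 12]

post_mean = 1.1472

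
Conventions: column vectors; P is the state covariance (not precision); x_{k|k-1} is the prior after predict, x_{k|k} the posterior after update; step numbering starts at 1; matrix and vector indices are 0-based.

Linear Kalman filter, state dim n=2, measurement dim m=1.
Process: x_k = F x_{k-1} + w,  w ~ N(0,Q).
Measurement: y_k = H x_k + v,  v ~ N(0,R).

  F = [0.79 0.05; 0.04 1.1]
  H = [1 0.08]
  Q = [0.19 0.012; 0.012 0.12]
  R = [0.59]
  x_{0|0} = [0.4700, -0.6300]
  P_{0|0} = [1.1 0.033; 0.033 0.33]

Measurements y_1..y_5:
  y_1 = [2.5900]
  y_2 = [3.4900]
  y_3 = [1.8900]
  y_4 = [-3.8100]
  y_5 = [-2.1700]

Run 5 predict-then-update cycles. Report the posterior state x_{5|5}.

x_post = [-0.9931, -1.6234]

step 1: x^-=[0.3398, -0.6742]  P^-=[0.8799 0.0937; 0.0937 0.5240]  S=[1.4883]  K=[0.5963; 0.0911]  nu=[2.3041]  x^+=[1.7137, -0.4643]  P^+=[0.3508 0.0128; 0.0128 0.5116]
step 2: x^-=[1.3306, -0.4422]  P^-=[0.4112 0.0624; 0.0624 0.7407]  S=[1.0159]  K=[0.4097; 0.1197]  nu=[2.1948]  x^+=[2.2298, -0.1794]  P^+=[0.2407 0.0126; 0.0126 0.7262]
step 3: x^-=[1.7525, -0.1082]  P^-=[0.3430 0.0705; 0.0705 1.0002]  S=[0.9507]  K=[0.3667; 0.1583]  nu=[0.1461]  x^+=[1.8061, -0.0850]  P^+=[0.2152 0.0153; 0.0153 0.9763]
step 4: x^-=[1.4226, -0.0213]  P^-=[0.3279 0.0858; 0.0858 1.3031]  S=[0.9400]  K=[0.3562; 0.2022]  nu=[-5.2309]  x^+=[-0.4405, -1.0789]  P^+=[0.2087 0.0181; 0.0181 1.2646]
step 5: x^-=[-0.4019, -1.2044]  P^-=[0.3248 0.1039; 0.1039 1.6521]  S=[0.9420]  K=[0.3536; 0.2506]  nu=[-1.6717]  x^+=[-0.9931, -1.6234]  P^+=[0.2070 0.0204; 0.0204 1.5930]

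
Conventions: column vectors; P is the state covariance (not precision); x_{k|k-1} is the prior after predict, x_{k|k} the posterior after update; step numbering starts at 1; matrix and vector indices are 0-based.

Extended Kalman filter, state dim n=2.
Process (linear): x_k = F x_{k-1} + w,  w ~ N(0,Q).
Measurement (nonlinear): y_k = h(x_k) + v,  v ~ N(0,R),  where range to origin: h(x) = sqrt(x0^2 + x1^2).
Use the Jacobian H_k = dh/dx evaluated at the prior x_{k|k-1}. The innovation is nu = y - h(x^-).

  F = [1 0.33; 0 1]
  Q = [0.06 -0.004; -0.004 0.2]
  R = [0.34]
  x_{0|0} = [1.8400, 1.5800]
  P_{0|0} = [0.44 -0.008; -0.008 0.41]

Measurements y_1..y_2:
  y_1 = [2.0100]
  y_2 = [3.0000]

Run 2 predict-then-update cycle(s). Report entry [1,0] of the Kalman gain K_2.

K[1,0] = 0.4210

step 1: x^-=[2.3614, 1.5800]  P^-=[0.5394 0.1233; 0.1233 0.6100]  H_jac=[0.8311 0.5561]  S=[1.0152]  K=[0.5091; 0.4351]  nu=[-0.8312]  x^+=[1.9382, 1.2183]  P^+=[0.2762 -0.1016; -0.1016 0.4178]
step 2: x^-=[2.3403, 1.2183]  P^-=[0.3147 0.0323; 0.0323 0.6178]  H_jac=[0.8870 0.4618]  S=[0.7458]  K=[0.3943; 0.4210]  nu=[0.3616]  x^+=[2.4828, 1.3706]  P^+=[0.1988 -0.0915; -0.0915 0.4857]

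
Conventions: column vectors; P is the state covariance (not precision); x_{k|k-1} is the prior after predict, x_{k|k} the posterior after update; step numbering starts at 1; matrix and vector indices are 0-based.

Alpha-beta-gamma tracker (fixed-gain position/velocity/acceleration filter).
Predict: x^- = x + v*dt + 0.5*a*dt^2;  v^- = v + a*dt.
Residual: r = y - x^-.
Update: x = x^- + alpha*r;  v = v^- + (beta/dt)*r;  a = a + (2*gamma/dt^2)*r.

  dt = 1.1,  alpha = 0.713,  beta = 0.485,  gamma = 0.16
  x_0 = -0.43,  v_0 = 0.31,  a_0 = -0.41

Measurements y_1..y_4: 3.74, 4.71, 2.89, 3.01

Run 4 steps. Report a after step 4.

a_post = -1.1364

step 1: x_pred=-0.3370  r=4.0770  x^+=2.5699  v^+=1.6566  a^+=0.6682
step 2: x_pred=4.7964  r=-0.0864  x^+=4.7348  v^+=2.3535  a^+=0.6454
step 3: x_pred=7.7142  r=-4.8242  x^+=4.2745  v^+=0.9364  a^+=-0.6304
step 4: x_pred=4.9232  r=-1.9132  x^+=3.5591  v^+=-0.6006  a^+=-1.1364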